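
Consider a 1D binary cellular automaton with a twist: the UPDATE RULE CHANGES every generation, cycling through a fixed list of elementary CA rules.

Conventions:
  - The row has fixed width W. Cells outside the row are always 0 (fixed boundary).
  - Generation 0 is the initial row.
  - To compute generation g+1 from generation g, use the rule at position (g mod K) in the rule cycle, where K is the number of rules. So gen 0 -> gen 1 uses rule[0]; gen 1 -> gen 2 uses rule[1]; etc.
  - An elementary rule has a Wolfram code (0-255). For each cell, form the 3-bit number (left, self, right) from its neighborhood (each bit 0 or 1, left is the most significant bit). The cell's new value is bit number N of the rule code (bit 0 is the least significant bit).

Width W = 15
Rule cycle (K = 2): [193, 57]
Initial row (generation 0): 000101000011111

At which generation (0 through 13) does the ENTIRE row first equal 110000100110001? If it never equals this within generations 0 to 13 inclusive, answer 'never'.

Answer: never

Derivation:
Gen 0: 000101000011111
Gen 1 (rule 193): 110000011001111
Gen 2 (rule 57): 101111010101000
Gen 3 (rule 193): 000111000000011
Gen 4 (rule 57): 110100111111010
Gen 5 (rule 193): 010000011111000
Gen 6 (rule 57): 001111010000111
Gen 7 (rule 193): 100111000110011
Gen 8 (rule 57): 010100110101010
Gen 9 (rule 193): 000000010000000
Gen 10 (rule 57): 111111001111111
Gen 11 (rule 193): 011111000111111
Gen 12 (rule 57): 010000110100000
Gen 13 (rule 193): 000110010001111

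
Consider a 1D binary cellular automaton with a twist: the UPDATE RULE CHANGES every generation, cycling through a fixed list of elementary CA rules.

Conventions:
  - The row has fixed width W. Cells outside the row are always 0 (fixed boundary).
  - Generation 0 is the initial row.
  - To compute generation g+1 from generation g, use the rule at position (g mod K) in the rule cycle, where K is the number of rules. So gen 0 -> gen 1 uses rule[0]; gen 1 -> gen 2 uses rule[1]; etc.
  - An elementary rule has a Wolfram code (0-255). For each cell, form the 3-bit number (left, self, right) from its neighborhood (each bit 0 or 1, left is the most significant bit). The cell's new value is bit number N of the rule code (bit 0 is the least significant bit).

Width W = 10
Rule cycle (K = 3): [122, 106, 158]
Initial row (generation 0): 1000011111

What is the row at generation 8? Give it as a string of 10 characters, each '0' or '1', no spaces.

Gen 0: 1000011111
Gen 1 (rule 122): 0100110001
Gen 2 (rule 106): 1001110010
Gen 3 (rule 158): 1111101111
Gen 4 (rule 122): 1000111001
Gen 5 (rule 106): 0001101010
Gen 6 (rule 158): 0011001011
Gen 7 (rule 122): 0111110111
Gen 8 (rule 106): 1100011101

Answer: 1100011101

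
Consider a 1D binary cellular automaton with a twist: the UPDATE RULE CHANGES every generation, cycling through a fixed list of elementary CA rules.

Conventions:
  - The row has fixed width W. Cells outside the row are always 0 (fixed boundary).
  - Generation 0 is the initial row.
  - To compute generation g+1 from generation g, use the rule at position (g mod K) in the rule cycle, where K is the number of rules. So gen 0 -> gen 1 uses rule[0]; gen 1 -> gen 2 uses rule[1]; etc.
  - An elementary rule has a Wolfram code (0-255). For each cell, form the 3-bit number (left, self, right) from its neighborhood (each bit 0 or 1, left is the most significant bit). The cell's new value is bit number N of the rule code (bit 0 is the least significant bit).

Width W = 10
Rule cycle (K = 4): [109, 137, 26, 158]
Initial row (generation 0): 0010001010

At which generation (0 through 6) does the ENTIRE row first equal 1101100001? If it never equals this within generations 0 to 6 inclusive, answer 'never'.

Answer: never

Derivation:
Gen 0: 0010001010
Gen 1 (rule 109): 1010101110
Gen 2 (rule 137): 0000001100
Gen 3 (rule 26): 0000011010
Gen 4 (rule 158): 0000110011
Gen 5 (rule 109): 1110110011
Gen 6 (rule 137): 1100100010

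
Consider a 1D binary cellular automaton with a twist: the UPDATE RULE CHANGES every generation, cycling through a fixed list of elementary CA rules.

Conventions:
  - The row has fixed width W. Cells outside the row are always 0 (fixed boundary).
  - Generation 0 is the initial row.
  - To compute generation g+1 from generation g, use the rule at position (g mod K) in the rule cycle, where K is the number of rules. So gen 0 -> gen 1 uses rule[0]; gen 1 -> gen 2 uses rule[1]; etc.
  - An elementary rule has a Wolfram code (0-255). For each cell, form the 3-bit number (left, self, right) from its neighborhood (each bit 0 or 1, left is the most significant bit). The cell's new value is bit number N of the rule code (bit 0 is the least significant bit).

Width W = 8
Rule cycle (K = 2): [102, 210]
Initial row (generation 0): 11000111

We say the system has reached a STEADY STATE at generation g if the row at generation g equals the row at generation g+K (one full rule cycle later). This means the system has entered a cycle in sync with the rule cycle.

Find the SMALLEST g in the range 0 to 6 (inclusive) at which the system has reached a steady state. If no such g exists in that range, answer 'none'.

Gen 0: 11000111
Gen 1 (rule 102): 01001001
Gen 2 (rule 210): 10110110
Gen 3 (rule 102): 11011010
Gen 4 (rule 210): 01001001
Gen 5 (rule 102): 11011011
Gen 6 (rule 210): 01001001
Gen 7 (rule 102): 11011011
Gen 8 (rule 210): 01001001

Answer: 4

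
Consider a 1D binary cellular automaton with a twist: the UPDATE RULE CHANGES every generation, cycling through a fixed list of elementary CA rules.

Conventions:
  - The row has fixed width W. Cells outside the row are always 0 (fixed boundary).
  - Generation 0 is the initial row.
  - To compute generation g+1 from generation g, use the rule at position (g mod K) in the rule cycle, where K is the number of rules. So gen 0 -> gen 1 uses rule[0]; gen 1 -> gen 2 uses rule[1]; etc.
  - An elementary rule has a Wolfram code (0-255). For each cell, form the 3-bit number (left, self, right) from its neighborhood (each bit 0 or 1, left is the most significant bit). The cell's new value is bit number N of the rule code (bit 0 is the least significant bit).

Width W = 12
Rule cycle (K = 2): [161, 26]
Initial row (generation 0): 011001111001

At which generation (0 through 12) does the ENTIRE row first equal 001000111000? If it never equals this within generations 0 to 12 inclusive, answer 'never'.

Answer: 7

Derivation:
Gen 0: 011001111001
Gen 1 (rule 161): 000000110000
Gen 2 (rule 26): 000001101000
Gen 3 (rule 161): 111100010011
Gen 4 (rule 26): 100010101110
Gen 5 (rule 161): 001001010100
Gen 6 (rule 26): 010110000010
Gen 7 (rule 161): 001000111000
Gen 8 (rule 26): 010101100100
Gen 9 (rule 161): 001010000001
Gen 10 (rule 26): 010001000010
Gen 11 (rule 161): 000100011000
Gen 12 (rule 26): 001010110100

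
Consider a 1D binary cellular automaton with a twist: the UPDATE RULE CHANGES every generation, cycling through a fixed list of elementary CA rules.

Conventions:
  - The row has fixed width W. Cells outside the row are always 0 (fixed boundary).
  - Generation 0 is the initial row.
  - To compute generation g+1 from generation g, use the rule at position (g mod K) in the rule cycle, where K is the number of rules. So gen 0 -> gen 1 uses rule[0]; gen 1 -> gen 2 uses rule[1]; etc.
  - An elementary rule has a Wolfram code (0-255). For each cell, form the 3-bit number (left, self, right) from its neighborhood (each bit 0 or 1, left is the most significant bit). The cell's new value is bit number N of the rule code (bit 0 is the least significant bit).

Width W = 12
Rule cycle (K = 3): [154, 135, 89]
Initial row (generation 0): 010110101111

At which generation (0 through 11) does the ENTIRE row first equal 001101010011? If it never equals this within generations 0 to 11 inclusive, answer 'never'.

Answer: 3

Derivation:
Gen 0: 010110101111
Gen 1 (rule 154): 100100001110
Gen 2 (rule 135): 101101110100
Gen 3 (rule 89): 001101010011
Gen 4 (rule 154): 011000001110
Gen 5 (rule 135): 100011110100
Gen 6 (rule 89): 011010010011
Gen 7 (rule 154): 110001101110
Gen 8 (rule 135): 000110000100
Gen 9 (rule 89): 110111110011
Gen 10 (rule 154): 100111101110
Gen 11 (rule 135): 101011000100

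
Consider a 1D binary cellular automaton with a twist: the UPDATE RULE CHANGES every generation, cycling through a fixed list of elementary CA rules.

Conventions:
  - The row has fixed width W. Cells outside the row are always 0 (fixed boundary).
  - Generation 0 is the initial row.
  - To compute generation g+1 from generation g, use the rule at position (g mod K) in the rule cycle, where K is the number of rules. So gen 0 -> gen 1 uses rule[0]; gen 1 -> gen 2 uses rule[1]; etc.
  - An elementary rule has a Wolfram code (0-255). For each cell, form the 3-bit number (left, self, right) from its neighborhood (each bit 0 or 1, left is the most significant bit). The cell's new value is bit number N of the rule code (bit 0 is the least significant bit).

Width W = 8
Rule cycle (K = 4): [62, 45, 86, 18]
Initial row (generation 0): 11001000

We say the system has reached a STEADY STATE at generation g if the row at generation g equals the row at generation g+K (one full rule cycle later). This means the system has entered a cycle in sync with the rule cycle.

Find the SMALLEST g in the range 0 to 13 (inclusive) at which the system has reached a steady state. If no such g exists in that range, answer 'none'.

Gen 0: 11001000
Gen 1 (rule 62): 10111100
Gen 2 (rule 45): 11100001
Gen 3 (rule 86): 00110011
Gen 4 (rule 18): 01001100
Gen 5 (rule 62): 11111010
Gen 6 (rule 45): 10000110
Gen 7 (rule 86): 11001011
Gen 8 (rule 18): 00110000
Gen 9 (rule 62): 01101000
Gen 10 (rule 45): 01011011
Gen 11 (rule 86): 11001001
Gen 12 (rule 18): 00110110
Gen 13 (rule 62): 01101101
Gen 14 (rule 45): 01011011
Gen 15 (rule 86): 11001001
Gen 16 (rule 18): 00110110
Gen 17 (rule 62): 01101101

Answer: 10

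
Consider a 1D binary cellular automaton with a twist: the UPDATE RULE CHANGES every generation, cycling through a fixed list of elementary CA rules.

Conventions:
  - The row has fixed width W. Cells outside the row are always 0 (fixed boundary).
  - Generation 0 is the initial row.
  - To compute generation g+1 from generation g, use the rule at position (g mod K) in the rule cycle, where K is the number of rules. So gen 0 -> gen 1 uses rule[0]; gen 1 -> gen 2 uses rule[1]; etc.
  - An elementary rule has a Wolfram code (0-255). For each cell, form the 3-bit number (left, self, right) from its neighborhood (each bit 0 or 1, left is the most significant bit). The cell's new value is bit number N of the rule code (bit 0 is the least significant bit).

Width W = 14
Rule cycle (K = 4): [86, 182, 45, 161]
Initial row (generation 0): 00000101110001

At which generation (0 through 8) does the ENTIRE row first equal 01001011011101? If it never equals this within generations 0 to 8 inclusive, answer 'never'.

Answer: never

Derivation:
Gen 0: 00000101110001
Gen 1 (rule 86): 00001100011011
Gen 2 (rule 182): 00010010100100
Gen 3 (rule 45): 11010011100101
Gen 4 (rule 161): 00100001000010
Gen 5 (rule 86): 01110011100111
Gen 6 (rule 182): 10101101011010
Gen 7 (rule 45): 11111011110110
Gen 8 (rule 161): 01110101101000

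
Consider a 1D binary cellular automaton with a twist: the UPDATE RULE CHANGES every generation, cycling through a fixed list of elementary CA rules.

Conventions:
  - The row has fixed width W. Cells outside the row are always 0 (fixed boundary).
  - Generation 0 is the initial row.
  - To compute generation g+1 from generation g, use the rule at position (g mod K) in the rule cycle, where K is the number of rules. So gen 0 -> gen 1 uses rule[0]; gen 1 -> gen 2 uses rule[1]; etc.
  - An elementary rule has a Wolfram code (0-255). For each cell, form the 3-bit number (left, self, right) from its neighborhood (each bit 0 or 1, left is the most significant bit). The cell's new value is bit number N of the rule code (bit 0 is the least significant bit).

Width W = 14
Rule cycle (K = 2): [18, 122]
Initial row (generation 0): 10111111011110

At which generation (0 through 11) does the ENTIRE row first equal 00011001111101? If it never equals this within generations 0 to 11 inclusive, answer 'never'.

Gen 0: 10111111011110
Gen 1 (rule 18): 00000000000001
Gen 2 (rule 122): 00000000000010
Gen 3 (rule 18): 00000000000101
Gen 4 (rule 122): 00000000001010
Gen 5 (rule 18): 00000000010001
Gen 6 (rule 122): 00000000101010
Gen 7 (rule 18): 00000001000001
Gen 8 (rule 122): 00000010100010
Gen 9 (rule 18): 00000100010101
Gen 10 (rule 122): 00001010101010
Gen 11 (rule 18): 00010000000001

Answer: never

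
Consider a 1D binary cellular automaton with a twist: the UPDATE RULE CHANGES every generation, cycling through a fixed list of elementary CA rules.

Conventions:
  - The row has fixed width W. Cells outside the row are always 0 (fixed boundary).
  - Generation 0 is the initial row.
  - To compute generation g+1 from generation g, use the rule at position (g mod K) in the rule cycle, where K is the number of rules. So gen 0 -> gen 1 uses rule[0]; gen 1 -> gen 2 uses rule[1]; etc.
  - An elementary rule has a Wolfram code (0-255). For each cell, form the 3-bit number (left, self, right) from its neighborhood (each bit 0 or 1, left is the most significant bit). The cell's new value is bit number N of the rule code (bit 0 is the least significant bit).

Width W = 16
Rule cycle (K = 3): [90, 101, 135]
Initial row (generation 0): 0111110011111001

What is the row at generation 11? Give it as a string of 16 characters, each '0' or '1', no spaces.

Answer: 0001100011011001

Derivation:
Gen 0: 0111110011111001
Gen 1 (rule 90): 1100011110001110
Gen 2 (rule 101): 0101000010100010
Gen 3 (rule 135): 1101011110101110
Gen 4 (rule 90): 1100010010001011
Gen 5 (rule 101): 0101010010101101
Gen 6 (rule 135): 1101010110100001
Gen 7 (rule 90): 1100000110010010
Gen 8 (rule 101): 0101110010010010
Gen 9 (rule 135): 1100100110110110
Gen 10 (rule 90): 1111011110110111
Gen 11 (rule 101): 0001100011011001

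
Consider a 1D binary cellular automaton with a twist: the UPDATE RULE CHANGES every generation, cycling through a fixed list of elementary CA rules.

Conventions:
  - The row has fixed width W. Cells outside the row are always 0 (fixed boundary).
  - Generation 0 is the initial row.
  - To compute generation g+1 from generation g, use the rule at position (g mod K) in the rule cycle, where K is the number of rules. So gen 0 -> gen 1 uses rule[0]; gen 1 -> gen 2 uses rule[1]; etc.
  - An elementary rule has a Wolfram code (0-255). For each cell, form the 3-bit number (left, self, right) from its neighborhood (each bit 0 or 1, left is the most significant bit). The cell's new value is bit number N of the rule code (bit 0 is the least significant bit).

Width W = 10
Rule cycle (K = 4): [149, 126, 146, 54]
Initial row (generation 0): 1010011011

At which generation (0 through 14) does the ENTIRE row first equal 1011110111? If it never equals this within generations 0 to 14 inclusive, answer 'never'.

Answer: 9

Derivation:
Gen 0: 1010011011
Gen 1 (rule 149): 1011000000
Gen 2 (rule 126): 1111100000
Gen 3 (rule 146): 0111010000
Gen 4 (rule 54): 1000111000
Gen 5 (rule 149): 1110010111
Gen 6 (rule 126): 1011111101
Gen 7 (rule 146): 0001111000
Gen 8 (rule 54): 0010000100
Gen 9 (rule 149): 1011110111
Gen 10 (rule 126): 1110011101
Gen 11 (rule 146): 0101101000
Gen 12 (rule 54): 1110011100
Gen 13 (rule 149): 0101001011
Gen 14 (rule 126): 1111111111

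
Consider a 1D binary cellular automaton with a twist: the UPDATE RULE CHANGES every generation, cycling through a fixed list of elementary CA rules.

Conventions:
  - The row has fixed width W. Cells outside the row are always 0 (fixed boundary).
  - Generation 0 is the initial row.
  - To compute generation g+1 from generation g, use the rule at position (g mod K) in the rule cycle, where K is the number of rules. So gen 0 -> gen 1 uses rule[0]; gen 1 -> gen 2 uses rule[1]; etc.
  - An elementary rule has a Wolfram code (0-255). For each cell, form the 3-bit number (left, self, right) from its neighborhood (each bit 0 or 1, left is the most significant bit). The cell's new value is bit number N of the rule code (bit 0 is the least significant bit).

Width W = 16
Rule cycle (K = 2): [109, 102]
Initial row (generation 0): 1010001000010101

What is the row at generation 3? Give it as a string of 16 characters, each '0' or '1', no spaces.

Answer: 1010000111101101

Derivation:
Gen 0: 1010001000010101
Gen 1 (rule 109): 1110101011011111
Gen 2 (rule 102): 0011111101100001
Gen 3 (rule 109): 1010000111101101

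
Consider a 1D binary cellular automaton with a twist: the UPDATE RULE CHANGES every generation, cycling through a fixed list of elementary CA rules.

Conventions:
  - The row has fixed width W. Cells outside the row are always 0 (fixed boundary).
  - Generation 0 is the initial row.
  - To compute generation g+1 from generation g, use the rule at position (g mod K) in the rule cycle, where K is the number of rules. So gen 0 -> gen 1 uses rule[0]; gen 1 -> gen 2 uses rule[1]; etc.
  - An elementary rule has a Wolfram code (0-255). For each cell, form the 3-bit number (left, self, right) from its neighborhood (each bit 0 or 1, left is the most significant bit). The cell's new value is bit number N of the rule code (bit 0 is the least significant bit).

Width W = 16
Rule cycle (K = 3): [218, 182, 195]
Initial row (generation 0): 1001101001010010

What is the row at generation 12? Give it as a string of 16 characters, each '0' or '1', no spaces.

Answer: 0010100111111000

Derivation:
Gen 0: 1001101001010010
Gen 1 (rule 218): 0111100110001101
Gen 2 (rule 182): 1011011001010011
Gen 3 (rule 195): 0001001010000101
Gen 4 (rule 218): 0010110001001000
Gen 5 (rule 182): 0111001011111100
Gen 6 (rule 195): 1011010001111101
Gen 7 (rule 218): 0011001011111100
Gen 8 (rule 182): 0100111101111010
Gen 9 (rule 195): 1001011100111000
Gen 10 (rule 218): 0110011111111100
Gen 11 (rule 182): 1001101111111010
Gen 12 (rule 195): 0010100111111000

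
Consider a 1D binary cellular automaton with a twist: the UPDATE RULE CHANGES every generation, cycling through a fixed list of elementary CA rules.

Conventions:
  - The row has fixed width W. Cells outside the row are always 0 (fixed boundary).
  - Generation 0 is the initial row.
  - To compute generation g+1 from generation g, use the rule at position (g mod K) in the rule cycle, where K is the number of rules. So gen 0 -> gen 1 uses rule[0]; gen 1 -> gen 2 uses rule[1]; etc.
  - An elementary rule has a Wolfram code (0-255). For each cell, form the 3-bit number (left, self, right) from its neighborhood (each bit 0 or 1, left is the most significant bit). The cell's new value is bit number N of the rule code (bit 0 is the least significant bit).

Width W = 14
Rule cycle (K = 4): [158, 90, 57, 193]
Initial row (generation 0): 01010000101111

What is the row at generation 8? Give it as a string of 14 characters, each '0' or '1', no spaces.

Answer: 00000100000000

Derivation:
Gen 0: 01010000101111
Gen 1 (rule 158): 11011001101110
Gen 2 (rule 90): 11011111101011
Gen 3 (rule 57): 10110000010110
Gen 4 (rule 193): 00010111000010
Gen 5 (rule 158): 00110110100111
Gen 6 (rule 90): 01110110011101
Gen 7 (rule 57): 01001101010010
Gen 8 (rule 193): 00000100000000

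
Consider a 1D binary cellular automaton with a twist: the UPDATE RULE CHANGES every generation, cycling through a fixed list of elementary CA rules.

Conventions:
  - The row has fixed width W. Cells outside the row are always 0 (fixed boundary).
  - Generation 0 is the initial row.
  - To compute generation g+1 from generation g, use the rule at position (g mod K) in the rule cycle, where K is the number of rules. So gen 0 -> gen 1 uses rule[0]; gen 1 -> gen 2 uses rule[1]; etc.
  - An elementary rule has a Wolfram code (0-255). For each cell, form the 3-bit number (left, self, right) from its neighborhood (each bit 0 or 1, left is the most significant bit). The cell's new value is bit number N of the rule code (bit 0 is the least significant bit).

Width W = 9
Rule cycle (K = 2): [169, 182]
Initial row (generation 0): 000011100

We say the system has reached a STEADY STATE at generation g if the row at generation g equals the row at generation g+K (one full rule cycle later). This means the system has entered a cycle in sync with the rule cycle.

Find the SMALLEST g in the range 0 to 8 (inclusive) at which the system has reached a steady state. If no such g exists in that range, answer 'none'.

Gen 0: 000011100
Gen 1 (rule 169): 111011001
Gen 2 (rule 182): 010100111
Gen 3 (rule 169): 001000110
Gen 4 (rule 182): 011101001
Gen 5 (rule 169): 011010000
Gen 6 (rule 182): 100111000
Gen 7 (rule 169): 000110011
Gen 8 (rule 182): 001001100
Gen 9 (rule 169): 100001001
Gen 10 (rule 182): 110011111

Answer: none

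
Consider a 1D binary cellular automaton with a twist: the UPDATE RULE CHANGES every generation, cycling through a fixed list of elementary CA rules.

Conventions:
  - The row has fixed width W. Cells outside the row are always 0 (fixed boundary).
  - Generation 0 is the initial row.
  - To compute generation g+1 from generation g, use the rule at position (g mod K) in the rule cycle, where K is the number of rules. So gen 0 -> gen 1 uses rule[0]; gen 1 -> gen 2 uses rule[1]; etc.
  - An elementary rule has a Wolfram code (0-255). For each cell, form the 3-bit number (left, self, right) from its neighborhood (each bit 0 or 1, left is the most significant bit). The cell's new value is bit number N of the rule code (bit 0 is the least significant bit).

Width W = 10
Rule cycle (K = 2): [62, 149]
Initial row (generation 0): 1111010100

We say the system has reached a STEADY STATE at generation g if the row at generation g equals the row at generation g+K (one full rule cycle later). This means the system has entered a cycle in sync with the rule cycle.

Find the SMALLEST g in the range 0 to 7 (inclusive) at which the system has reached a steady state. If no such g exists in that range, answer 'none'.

Gen 0: 1111010100
Gen 1 (rule 62): 1000111110
Gen 2 (rule 149): 1110011101
Gen 3 (rule 62): 1001110011
Gen 4 (rule 149): 1100101000
Gen 5 (rule 62): 1011111100
Gen 6 (rule 149): 1001111011
Gen 7 (rule 62): 1111000110
Gen 8 (rule 149): 0110110001
Gen 9 (rule 62): 1101101011

Answer: none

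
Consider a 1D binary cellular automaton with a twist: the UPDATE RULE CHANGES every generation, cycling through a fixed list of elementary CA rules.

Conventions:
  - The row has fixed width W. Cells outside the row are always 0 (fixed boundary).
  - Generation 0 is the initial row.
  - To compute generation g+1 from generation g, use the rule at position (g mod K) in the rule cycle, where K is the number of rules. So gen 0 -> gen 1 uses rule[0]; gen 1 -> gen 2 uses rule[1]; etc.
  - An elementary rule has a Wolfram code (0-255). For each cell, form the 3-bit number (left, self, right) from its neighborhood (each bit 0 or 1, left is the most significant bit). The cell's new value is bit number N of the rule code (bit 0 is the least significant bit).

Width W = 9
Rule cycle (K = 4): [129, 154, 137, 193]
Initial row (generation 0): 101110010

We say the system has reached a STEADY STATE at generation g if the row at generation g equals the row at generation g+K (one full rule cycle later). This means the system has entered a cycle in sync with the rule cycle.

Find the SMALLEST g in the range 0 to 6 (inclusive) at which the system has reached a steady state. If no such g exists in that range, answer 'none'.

Gen 0: 101110010
Gen 1 (rule 129): 000100000
Gen 2 (rule 154): 001010000
Gen 3 (rule 137): 100000111
Gen 4 (rule 193): 001110011
Gen 5 (rule 129): 100100000
Gen 6 (rule 154): 011010000
Gen 7 (rule 137): 010000111
Gen 8 (rule 193): 000110011
Gen 9 (rule 129): 110000000
Gen 10 (rule 154): 101000000

Answer: none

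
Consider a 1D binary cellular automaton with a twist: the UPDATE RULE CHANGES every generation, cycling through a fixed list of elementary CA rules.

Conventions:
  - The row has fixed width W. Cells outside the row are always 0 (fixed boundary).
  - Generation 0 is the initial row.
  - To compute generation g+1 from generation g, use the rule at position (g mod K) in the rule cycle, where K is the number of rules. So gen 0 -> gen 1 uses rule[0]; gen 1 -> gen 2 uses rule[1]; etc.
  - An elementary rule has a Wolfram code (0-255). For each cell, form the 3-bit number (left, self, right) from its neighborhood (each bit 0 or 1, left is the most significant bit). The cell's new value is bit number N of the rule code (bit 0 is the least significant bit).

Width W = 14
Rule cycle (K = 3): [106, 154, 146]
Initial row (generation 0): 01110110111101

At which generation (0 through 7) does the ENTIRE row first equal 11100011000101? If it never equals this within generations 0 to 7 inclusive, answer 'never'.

Gen 0: 01110110111101
Gen 1 (rule 106): 11011111100110
Gen 2 (rule 154): 10011111011101
Gen 3 (rule 146): 01101110001000
Gen 4 (rule 106): 11111010010000
Gen 5 (rule 154): 11110001101000
Gen 6 (rule 146): 01101010000100
Gen 7 (rule 106): 11110100001000

Answer: never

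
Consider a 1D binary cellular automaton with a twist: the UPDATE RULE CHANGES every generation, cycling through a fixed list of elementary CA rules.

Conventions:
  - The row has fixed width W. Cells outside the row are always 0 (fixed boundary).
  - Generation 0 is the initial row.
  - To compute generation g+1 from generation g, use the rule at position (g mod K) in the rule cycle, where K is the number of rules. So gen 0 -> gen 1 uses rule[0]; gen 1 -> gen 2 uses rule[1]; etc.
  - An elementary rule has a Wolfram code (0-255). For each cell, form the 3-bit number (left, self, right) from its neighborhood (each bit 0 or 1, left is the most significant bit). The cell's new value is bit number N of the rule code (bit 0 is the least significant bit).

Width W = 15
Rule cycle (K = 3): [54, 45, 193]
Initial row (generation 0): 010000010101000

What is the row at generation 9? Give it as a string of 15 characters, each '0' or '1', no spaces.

Answer: 000010010000000

Derivation:
Gen 0: 010000010101000
Gen 1 (rule 54): 111000111111100
Gen 2 (rule 45): 100010100000001
Gen 3 (rule 193): 001000001111100
Gen 4 (rule 54): 011100010000010
Gen 5 (rule 45): 010001010111010
Gen 6 (rule 193): 000100000011000
Gen 7 (rule 54): 001110000100100
Gen 8 (rule 45): 101000110100101
Gen 9 (rule 193): 000010010000000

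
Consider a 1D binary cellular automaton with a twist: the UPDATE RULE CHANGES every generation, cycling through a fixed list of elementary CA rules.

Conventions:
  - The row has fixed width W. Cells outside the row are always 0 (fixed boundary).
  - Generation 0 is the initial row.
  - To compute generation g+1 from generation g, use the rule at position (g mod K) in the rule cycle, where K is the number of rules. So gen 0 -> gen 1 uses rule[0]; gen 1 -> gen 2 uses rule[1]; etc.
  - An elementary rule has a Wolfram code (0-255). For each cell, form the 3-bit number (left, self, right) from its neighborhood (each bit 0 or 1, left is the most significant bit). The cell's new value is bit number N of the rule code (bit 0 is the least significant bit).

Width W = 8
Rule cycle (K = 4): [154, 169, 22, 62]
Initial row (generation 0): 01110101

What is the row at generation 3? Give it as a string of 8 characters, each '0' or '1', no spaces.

Gen 0: 01110101
Gen 1 (rule 154): 11100000
Gen 2 (rule 169): 11001111
Gen 3 (rule 22): 00110000

Answer: 00110000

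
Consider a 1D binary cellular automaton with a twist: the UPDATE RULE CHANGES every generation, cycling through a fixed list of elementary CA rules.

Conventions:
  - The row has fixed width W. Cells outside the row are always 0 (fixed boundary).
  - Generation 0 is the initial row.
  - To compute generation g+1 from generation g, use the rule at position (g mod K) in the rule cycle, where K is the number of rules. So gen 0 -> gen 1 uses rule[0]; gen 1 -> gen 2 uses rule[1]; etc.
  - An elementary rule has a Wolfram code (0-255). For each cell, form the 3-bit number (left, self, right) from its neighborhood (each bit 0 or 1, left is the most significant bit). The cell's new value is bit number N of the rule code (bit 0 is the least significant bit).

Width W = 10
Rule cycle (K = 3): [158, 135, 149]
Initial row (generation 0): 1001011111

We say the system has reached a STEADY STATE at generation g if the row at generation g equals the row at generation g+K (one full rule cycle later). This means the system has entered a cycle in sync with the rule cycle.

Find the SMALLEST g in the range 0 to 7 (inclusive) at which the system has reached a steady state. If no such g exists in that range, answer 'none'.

Gen 0: 1001011111
Gen 1 (rule 158): 1111011110
Gen 2 (rule 135): 0110001100
Gen 3 (rule 149): 0001100011
Gen 4 (rule 158): 0011010110
Gen 5 (rule 135): 1100010000
Gen 6 (rule 149): 0011011111
Gen 7 (rule 158): 0110011110
Gen 8 (rule 135): 1000101100
Gen 9 (rule 149): 1110100011
Gen 10 (rule 158): 1100110110

Answer: none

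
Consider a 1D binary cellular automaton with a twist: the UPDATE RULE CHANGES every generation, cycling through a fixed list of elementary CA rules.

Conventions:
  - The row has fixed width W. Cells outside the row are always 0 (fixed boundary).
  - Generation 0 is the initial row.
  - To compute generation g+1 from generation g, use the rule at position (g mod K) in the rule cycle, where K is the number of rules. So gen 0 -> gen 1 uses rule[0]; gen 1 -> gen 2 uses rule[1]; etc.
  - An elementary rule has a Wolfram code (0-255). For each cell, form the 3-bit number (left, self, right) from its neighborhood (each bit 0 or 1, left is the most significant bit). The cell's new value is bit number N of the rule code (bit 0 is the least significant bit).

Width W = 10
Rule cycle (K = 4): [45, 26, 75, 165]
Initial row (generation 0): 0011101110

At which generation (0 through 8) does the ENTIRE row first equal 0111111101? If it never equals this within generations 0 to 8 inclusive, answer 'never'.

Answer: never

Derivation:
Gen 0: 0011101110
Gen 1 (rule 45): 1010011000
Gen 2 (rule 26): 0001110100
Gen 3 (rule 75): 1111010001
Gen 4 (rule 165): 0110110101
Gen 5 (rule 45): 0101101111
Gen 6 (rule 26): 1001001000
Gen 7 (rule 75): 0010010011
Gen 8 (rule 165): 1010010000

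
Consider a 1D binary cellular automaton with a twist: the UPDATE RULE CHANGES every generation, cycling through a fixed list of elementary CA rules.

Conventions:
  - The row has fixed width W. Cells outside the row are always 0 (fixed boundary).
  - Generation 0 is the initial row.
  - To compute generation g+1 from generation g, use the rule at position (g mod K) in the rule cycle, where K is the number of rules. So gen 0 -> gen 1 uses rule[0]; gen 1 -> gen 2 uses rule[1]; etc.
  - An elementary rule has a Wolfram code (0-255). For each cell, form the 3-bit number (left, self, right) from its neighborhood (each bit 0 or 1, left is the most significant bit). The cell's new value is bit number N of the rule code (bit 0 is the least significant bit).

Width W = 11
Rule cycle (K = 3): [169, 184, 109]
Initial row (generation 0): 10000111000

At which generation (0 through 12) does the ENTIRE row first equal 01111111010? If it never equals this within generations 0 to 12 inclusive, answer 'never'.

Gen 0: 10000111000
Gen 1 (rule 169): 00110110011
Gen 2 (rule 184): 00101101010
Gen 3 (rule 109): 10111111110
Gen 4 (rule 169): 01111111100
Gen 5 (rule 184): 01111111010
Gen 6 (rule 109): 01000001110
Gen 7 (rule 169): 00011101100
Gen 8 (rule 184): 00011011010
Gen 9 (rule 109): 11011111110
Gen 10 (rule 169): 10111111100
Gen 11 (rule 184): 01111111010
Gen 12 (rule 109): 01000001110

Answer: 5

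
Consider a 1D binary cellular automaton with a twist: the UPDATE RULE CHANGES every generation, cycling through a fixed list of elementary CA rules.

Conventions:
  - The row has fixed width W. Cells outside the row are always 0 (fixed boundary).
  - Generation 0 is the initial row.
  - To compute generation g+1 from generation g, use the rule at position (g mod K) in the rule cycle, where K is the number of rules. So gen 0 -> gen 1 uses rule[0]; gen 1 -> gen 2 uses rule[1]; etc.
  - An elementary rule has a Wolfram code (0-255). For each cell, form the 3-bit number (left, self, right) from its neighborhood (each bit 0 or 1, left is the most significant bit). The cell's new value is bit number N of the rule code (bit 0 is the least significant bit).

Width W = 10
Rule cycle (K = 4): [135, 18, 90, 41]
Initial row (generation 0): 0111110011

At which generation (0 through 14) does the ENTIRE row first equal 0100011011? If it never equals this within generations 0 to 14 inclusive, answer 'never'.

Answer: never

Derivation:
Gen 0: 0111110011
Gen 1 (rule 135): 1011100100
Gen 2 (rule 18): 0000011010
Gen 3 (rule 90): 0000111001
Gen 4 (rule 41): 1110100000
Gen 5 (rule 135): 0100101111
Gen 6 (rule 18): 1011000000
Gen 7 (rule 90): 0011100000
Gen 8 (rule 41): 1010001111
Gen 9 (rule 135): 1010110110
Gen 10 (rule 18): 0000000001
Gen 11 (rule 90): 0000000010
Gen 12 (rule 41): 1111111000
Gen 13 (rule 135): 0111110011
Gen 14 (rule 18): 1000001100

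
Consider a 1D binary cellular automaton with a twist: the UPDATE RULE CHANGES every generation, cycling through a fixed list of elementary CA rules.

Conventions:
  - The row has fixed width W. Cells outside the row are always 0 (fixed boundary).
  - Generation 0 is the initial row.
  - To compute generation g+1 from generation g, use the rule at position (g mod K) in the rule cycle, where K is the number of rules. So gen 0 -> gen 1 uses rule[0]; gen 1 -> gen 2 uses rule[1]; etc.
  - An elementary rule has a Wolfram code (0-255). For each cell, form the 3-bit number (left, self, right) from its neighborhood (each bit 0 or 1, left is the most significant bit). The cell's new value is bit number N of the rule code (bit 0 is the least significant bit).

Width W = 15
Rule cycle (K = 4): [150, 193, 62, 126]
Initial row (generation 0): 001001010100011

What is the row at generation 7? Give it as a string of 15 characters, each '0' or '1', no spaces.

Gen 0: 001001010100011
Gen 1 (rule 150): 011111010110100
Gen 2 (rule 193): 001111000010001
Gen 3 (rule 62): 011000100111011
Gen 4 (rule 126): 111101111101111
Gen 5 (rule 150): 011000111000110
Gen 6 (rule 193): 001010011010010
Gen 7 (rule 62): 011111110111111

Answer: 011111110111111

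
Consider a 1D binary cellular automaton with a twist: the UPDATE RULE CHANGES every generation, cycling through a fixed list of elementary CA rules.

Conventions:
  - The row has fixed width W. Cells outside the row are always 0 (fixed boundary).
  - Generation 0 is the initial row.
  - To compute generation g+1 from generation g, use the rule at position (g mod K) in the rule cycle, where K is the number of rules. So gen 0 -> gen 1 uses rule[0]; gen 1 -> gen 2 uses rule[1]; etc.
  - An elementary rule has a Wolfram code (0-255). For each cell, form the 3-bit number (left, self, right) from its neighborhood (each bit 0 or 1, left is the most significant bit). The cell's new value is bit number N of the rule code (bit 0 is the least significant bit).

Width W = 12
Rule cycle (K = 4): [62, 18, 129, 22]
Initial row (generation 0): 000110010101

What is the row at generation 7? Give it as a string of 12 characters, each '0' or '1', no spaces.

Answer: 001000111111

Derivation:
Gen 0: 000110010101
Gen 1 (rule 62): 001101111111
Gen 2 (rule 18): 010000000000
Gen 3 (rule 129): 000111111111
Gen 4 (rule 22): 001000000000
Gen 5 (rule 62): 011100000000
Gen 6 (rule 18): 100010000000
Gen 7 (rule 129): 001000111111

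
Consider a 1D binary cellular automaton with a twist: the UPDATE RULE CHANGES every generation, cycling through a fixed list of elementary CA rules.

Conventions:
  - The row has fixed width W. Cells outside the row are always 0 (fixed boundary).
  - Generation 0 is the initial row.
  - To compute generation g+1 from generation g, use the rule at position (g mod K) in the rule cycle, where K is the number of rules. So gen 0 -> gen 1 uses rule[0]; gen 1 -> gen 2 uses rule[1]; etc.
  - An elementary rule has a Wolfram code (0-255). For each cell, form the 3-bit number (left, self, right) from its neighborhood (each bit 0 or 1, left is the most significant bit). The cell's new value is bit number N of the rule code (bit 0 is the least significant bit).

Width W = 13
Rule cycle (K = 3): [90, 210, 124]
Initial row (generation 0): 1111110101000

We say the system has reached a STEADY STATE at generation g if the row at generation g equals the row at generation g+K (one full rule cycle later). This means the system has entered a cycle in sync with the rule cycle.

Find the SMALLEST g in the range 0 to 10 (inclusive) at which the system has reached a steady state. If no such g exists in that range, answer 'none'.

Answer: none

Derivation:
Gen 0: 1111110101000
Gen 1 (rule 90): 1000010000100
Gen 2 (rule 210): 0100101001010
Gen 3 (rule 124): 0110111101111
Gen 4 (rule 90): 1110100101001
Gen 5 (rule 210): 0110011000110
Gen 6 (rule 124): 0111011100111
Gen 7 (rule 90): 1101010111101
Gen 8 (rule 210): 0100000011100
Gen 9 (rule 124): 0110000010110
Gen 10 (rule 90): 1111000100111
Gen 11 (rule 210): 0111101011011
Gen 12 (rule 124): 0100111111111
Gen 13 (rule 90): 1011100000001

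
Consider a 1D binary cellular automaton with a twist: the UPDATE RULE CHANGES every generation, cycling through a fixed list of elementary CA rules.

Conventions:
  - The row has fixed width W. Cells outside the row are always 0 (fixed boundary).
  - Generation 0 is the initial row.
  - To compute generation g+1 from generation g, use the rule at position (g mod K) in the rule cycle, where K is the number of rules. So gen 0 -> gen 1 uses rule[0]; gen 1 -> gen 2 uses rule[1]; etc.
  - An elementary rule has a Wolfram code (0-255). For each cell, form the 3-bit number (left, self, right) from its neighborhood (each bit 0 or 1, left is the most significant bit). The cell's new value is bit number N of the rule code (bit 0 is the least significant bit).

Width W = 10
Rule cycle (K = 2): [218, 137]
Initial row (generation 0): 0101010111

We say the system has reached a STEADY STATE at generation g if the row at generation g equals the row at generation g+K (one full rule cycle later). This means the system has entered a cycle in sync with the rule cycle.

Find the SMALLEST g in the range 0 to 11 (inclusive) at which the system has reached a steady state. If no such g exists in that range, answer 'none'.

Gen 0: 0101010111
Gen 1 (rule 218): 1000000111
Gen 2 (rule 137): 0011110110
Gen 3 (rule 218): 0111110111
Gen 4 (rule 137): 0111100110
Gen 5 (rule 218): 1111111111
Gen 6 (rule 137): 1111111110
Gen 7 (rule 218): 1111111111
Gen 8 (rule 137): 1111111110
Gen 9 (rule 218): 1111111111
Gen 10 (rule 137): 1111111110
Gen 11 (rule 218): 1111111111
Gen 12 (rule 137): 1111111110
Gen 13 (rule 218): 1111111111

Answer: 5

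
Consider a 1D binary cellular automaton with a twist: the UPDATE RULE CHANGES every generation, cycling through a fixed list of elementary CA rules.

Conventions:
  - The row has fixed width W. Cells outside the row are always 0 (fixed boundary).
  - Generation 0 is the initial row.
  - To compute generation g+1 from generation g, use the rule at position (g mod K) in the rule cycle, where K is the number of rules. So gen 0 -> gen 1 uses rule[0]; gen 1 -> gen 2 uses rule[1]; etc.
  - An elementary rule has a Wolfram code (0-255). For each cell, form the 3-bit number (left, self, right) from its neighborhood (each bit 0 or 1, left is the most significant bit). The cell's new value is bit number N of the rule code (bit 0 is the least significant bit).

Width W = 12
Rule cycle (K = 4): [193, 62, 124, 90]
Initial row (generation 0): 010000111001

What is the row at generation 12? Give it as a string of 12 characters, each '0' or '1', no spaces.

Answer: 001100110111

Derivation:
Gen 0: 010000111001
Gen 1 (rule 193): 000110011000
Gen 2 (rule 62): 001101110100
Gen 3 (rule 124): 001111011110
Gen 4 (rule 90): 011001010011
Gen 5 (rule 193): 001000000001
Gen 6 (rule 62): 011100000011
Gen 7 (rule 124): 010110000011
Gen 8 (rule 90): 100111000111
Gen 9 (rule 193): 000011010011
Gen 10 (rule 62): 000110111110
Gen 11 (rule 124): 000111100011
Gen 12 (rule 90): 001100110111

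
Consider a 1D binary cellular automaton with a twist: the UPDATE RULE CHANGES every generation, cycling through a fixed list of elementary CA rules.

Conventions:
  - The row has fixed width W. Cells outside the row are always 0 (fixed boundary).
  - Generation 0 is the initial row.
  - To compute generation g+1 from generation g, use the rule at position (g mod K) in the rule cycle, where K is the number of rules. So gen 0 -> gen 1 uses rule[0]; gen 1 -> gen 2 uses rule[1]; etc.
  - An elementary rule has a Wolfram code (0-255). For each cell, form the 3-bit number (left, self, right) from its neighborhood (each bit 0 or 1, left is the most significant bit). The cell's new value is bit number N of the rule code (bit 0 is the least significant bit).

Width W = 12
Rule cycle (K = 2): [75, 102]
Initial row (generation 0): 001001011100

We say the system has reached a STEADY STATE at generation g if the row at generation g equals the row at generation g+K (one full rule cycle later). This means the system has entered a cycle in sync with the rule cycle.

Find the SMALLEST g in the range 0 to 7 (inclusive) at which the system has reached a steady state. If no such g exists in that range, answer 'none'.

Answer: none

Derivation:
Gen 0: 001001011100
Gen 1 (rule 75): 110010010101
Gen 2 (rule 102): 010110111111
Gen 3 (rule 75): 100110100001
Gen 4 (rule 102): 101011100011
Gen 5 (rule 75): 000010101111
Gen 6 (rule 102): 000111110001
Gen 7 (rule 75): 111100010110
Gen 8 (rule 102): 000100111010
Gen 9 (rule 75): 111001101000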